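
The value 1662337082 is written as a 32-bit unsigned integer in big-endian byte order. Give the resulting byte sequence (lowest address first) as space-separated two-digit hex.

1662337082 in hexadecimal, padded to 32 bits, is 0x6315403A.
Split into bytes (most-significant first): 63 15 40 3A.
In big-endian order the high byte comes first in memory.
So the memory order matches the most-significant-first order: 63 15 40 3A.

63 15 40 3A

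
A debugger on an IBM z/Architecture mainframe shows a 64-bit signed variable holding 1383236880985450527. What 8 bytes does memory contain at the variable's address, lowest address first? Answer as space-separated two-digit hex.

13 32 3E 9D 53 5B 68 1F

1383236880985450527 in hexadecimal, padded to 64 bits, is 0x13323E9D535B681F.
Split into bytes (most-significant first): 13 32 3E 9D 53 5B 68 1F.
Big-endian stores the most-significant byte at the lowest address.
So the memory order matches the most-significant-first order: 13 32 3E 9D 53 5B 68 1F.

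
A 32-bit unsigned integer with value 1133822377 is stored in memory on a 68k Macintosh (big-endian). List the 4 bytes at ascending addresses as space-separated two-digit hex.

1133822377 in hexadecimal, padded to 32 bits, is 0x4394C1A9.
Split into bytes (most-significant first): 43 94 C1 A9.
Big-endian stores the most-significant byte at the lowest address.
So the memory order matches the most-significant-first order: 43 94 C1 A9.

43 94 C1 A9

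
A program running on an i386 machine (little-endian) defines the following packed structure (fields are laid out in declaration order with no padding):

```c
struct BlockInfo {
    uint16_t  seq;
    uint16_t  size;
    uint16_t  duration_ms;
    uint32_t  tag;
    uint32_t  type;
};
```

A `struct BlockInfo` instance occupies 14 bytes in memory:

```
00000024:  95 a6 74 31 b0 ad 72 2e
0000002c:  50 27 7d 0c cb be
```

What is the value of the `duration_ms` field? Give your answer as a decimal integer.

`duration_ms` follows `seq` (2 B), `size` (2 B), so it starts at offset 2 + 2 = 4 and occupies 2 bytes.
Bytes at offsets 4..5: B0 AD.
Little-endian: lowest address holds the least-significant byte.
Reassemble most-significant byte first: AD B0 → 0xADB0.
0xADB0 = 44464.

44464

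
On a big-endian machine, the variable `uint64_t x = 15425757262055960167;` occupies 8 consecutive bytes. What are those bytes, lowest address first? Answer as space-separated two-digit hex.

15425757262055960167 in hexadecimal, padded to 64 bits, is 0xD6134C802C3F6E67.
Split into bytes (most-significant first): D6 13 4C 80 2C 3F 6E 67.
In big-endian order the high byte comes first in memory.
So the memory order matches the most-significant-first order: D6 13 4C 80 2C 3F 6E 67.

D6 13 4C 80 2C 3F 6E 67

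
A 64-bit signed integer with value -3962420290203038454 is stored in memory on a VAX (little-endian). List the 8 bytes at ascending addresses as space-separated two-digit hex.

Two's complement of -3962420290203038454 in 64 bits: 3962420290203038454 = 0x36FD5842985A32F6; invert → 0xC902A7BD67A5CD09; add 1 → 0xC902A7BD67A5CD0A.
Split into bytes (most-significant first): C9 02 A7 BD 67 A5 CD 0A.
In little-endian order the low byte comes first in memory.
So at ascending addresses the bytes are 0A CD A5 67 BD A7 02 C9.

0A CD A5 67 BD A7 02 C9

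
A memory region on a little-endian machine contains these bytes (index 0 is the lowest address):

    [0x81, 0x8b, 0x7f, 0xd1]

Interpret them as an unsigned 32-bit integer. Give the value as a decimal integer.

Little-endian stores the least-significant byte at the lowest address.
Reassemble most-significant byte first: D1 7F 8B 81 → 0xD17F8B81.
0xD17F8B81 = 3514796929.

3514796929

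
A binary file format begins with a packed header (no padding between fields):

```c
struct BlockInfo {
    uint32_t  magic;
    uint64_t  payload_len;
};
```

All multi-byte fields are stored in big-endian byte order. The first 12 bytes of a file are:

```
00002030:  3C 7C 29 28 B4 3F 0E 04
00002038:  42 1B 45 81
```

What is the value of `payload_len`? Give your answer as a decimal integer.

12988115261811541377

`payload_len` follows `magic` (4 bytes), so it starts at byte offset 4 and occupies 8 bytes.
Bytes at offsets 4..11: B4 3F 0E 04 42 1B 45 81.
Big-endian: lowest address holds the most-significant byte.
The bytes are already most-significant first: 0xB43F0E04421B4581.
0xB43F0E04421B4581 = 12988115261811541377.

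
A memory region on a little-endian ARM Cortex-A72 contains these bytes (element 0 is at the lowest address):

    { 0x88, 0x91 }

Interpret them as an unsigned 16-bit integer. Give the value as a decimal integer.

37256

Little-endian stores the least-significant byte at the lowest address.
Reassemble most-significant byte first: 91 88 → 0x9188.
0x9188 = 37256.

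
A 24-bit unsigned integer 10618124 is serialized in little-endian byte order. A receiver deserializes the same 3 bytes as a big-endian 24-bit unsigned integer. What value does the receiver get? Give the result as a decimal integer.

10618124 in 24-bit hexadecimal is 0xA2050C.
Stored little-endian, the bytes at ascending addresses are 0C 05 A2.
Read back as big-endian, the last byte is least significant, giving 0x0C05A2.
0x0C05A2 = 787874.

787874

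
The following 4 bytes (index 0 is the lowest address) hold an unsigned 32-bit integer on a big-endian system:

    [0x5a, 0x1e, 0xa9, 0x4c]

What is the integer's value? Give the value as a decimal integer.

Big-endian stores the most-significant byte at the lowest address.
The bytes are already most-significant first: 0x5A1EA94C.
0x5A1EA94C = 1511958860.

1511958860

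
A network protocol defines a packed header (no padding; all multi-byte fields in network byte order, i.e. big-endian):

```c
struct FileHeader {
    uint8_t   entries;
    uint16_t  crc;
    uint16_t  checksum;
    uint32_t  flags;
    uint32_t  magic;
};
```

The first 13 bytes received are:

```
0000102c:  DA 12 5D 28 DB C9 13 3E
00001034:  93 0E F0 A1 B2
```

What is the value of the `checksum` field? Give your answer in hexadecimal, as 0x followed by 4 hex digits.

0x28DB

`checksum` follows `entries` (1 B), `crc` (2 B), so it starts at offset 1 + 2 = 3 and occupies 2 bytes.
Bytes at offsets 3..4: 28 DB.
Big-endian: lowest address holds the most-significant byte.
The bytes are already most-significant first: 0x28DB.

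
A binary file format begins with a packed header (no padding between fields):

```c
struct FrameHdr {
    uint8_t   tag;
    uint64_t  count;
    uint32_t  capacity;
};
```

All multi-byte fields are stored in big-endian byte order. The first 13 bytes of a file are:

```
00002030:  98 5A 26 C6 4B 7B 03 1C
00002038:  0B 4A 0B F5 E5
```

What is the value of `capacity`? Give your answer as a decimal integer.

`capacity` follows `tag` (1 B), `count` (8 B), so it starts at offset 1 + 8 = 9 and occupies 4 bytes.
Bytes at offsets 9..12: 4A 0B F5 E5.
Big-endian stores the most-significant byte at the lowest address.
The bytes are already most-significant first: 0x4A0BF5E5.
0x4A0BF5E5 = 1242297829.

1242297829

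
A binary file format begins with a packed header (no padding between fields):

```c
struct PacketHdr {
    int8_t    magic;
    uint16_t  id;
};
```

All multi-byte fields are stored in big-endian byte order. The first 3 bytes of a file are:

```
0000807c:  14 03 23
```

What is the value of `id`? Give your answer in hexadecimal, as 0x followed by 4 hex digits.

`id` follows `magic` (1 byte), so it starts at byte offset 1 and occupies 2 bytes.
Bytes at offsets 1..2: 03 23.
Big-endian stores the most-significant byte at the lowest address.
The bytes are already most-significant first: 0x0323.

0x0323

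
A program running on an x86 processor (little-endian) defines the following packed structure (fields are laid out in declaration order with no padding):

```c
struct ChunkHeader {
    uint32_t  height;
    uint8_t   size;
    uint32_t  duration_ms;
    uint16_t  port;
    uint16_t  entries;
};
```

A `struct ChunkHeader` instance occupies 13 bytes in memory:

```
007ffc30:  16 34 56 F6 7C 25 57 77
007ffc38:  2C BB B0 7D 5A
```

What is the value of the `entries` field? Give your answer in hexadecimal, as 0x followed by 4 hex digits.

`entries` follows `height` (4 B), `size` (1 B), `duration_ms` (4 B), `port` (2 B), so it starts at offset 4 + 1 + 4 + 2 = 11 and occupies 2 bytes.
Bytes at offsets 11..12: 7D 5A.
Little-endian: lowest address holds the least-significant byte.
Reassemble most-significant byte first: 5A 7D → 0x5A7D.

0x5A7D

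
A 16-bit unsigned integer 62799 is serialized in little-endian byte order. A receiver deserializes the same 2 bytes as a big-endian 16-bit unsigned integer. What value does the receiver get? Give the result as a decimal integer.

20469

62799 in 16-bit hexadecimal is 0xF54F.
Stored little-endian, the bytes at ascending addresses are 4F F5.
Read back as big-endian, the last byte is least significant, giving 0x4FF5.
0x4FF5 = 20469.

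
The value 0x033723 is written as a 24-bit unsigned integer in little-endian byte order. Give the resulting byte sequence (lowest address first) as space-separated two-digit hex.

Split into bytes (most-significant first): 03 37 23.
Little-endian: lowest address holds the least-significant byte.
So at ascending addresses the bytes are 23 37 03.

23 37 03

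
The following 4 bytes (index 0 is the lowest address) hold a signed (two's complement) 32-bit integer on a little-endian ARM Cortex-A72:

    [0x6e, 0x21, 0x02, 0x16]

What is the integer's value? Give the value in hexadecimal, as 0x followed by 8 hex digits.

0x1602216E

In little-endian order the low byte comes first in memory.
Reassemble most-significant byte first: 16 02 21 6E → 0x1602216E.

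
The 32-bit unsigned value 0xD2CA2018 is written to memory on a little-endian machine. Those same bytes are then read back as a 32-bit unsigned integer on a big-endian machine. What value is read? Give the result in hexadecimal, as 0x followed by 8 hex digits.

Stored little-endian, the bytes at ascending addresses are 18 20 CA D2.
Read back as big-endian, the last byte is least significant, giving 0x1820CAD2.

0x1820CAD2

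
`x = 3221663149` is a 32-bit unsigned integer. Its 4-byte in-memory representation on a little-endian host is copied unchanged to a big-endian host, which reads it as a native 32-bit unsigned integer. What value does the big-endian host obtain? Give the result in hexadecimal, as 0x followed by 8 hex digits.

3221663149 in 32-bit hexadecimal is 0xC006ADAD.
Stored little-endian, the bytes at ascending addresses are AD AD 06 C0.
Read back as big-endian, the last byte is least significant, giving 0xADAD06C0.

0xADAD06C0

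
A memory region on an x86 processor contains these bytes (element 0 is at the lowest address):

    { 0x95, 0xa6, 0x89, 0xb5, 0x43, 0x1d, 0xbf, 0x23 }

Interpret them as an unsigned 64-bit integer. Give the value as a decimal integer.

2575809688524924565

Little-endian: lowest address holds the least-significant byte.
Reassemble most-significant byte first: 23 BF 1D 43 B5 89 A6 95 → 0x23BF1D43B589A695.
0x23BF1D43B589A695 = 2575809688524924565.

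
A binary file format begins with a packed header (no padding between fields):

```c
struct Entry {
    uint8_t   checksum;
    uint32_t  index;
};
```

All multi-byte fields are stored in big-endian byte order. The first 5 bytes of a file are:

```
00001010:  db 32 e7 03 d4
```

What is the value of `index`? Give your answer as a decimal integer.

854000596

`index` follows `checksum` (1 byte), so it starts at byte offset 1 and occupies 4 bytes.
Bytes at offsets 1..4: 32 E7 03 D4.
Big-endian stores the most-significant byte at the lowest address.
The bytes are already most-significant first: 0x32E703D4.
0x32E703D4 = 854000596.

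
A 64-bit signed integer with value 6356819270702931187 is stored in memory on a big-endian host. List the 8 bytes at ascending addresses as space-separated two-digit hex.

6356819270702931187 in hexadecimal, padded to 64 bits, is 0x5837F572639B1CF3.
Split into bytes (most-significant first): 58 37 F5 72 63 9B 1C F3.
In big-endian order the high byte comes first in memory.
So the memory order matches the most-significant-first order: 58 37 F5 72 63 9B 1C F3.

58 37 F5 72 63 9B 1C F3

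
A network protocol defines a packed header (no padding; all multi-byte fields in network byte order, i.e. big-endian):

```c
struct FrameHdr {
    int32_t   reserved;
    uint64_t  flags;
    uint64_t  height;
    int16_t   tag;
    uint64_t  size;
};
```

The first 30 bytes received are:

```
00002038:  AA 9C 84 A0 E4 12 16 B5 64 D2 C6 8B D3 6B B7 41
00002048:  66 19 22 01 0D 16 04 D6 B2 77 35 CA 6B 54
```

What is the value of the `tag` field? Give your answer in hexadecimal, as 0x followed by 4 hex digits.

0x0D16

`tag` follows `reserved` (4 B), `flags` (8 B), `height` (8 B), so it starts at offset 4 + 8 + 8 = 20 and occupies 2 bytes.
Bytes at offsets 20..21: 0D 16.
In big-endian order the high byte comes first in memory.
The bytes are already most-significant first: 0x0D16.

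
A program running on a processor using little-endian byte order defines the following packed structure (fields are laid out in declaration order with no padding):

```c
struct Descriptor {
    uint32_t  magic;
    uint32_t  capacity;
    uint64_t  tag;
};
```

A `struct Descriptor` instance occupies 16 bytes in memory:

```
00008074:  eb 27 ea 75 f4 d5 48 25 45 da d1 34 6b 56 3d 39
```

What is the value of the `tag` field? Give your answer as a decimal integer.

4124547852188899909

`tag` follows `magic` (4 B), `capacity` (4 B), so it starts at offset 4 + 4 = 8 and occupies 8 bytes.
Bytes at offsets 8..15: 45 DA D1 34 6B 56 3D 39.
Little-endian: lowest address holds the least-significant byte.
Reassemble most-significant byte first: 39 3D 56 6B 34 D1 DA 45 → 0x393D566B34D1DA45.
0x393D566B34D1DA45 = 4124547852188899909.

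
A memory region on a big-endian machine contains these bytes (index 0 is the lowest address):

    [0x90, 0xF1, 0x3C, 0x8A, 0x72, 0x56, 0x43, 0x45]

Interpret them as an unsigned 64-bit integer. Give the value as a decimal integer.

10444195576170300229

Big-endian stores the most-significant byte at the lowest address.
The bytes are already most-significant first: 0x90F13C8A72564345.
0x90F13C8A72564345 = 10444195576170300229.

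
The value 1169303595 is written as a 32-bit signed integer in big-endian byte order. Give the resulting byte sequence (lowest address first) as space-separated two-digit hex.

45 B2 28 2B

1169303595 in hexadecimal, padded to 32 bits, is 0x45B2282B.
Split into bytes (most-significant first): 45 B2 28 2B.
Big-endian: lowest address holds the most-significant byte.
So the memory order matches the most-significant-first order: 45 B2 28 2B.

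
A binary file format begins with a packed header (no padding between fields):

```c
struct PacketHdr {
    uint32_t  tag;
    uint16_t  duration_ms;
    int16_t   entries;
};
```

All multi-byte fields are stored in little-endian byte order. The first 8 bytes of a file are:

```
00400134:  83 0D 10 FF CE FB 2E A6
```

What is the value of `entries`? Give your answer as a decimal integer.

`entries` follows `tag` (4 B), `duration_ms` (2 B), so it starts at offset 4 + 2 = 6 and occupies 2 bytes.
Bytes at offsets 6..7: 2E A6.
Little-endian stores the least-significant byte at the lowest address.
Reassemble most-significant byte first: A6 2E → 0xA62E.
Top bit is set, so as a signed 16-bit value this is 0xA62E − 2^16 = -22994.

-22994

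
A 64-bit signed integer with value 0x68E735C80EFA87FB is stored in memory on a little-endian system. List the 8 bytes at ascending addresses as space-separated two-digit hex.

FB 87 FA 0E C8 35 E7 68

Split into bytes (most-significant first): 68 E7 35 C8 0E FA 87 FB.
Little-endian stores the least-significant byte at the lowest address.
So at ascending addresses the bytes are FB 87 FA 0E C8 35 E7 68.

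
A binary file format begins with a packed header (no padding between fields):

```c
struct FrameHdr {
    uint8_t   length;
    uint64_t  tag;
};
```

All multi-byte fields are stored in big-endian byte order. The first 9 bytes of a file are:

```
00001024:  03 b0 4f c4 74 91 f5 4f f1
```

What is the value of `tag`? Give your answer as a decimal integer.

12704589078779482097

`tag` follows `length` (1 byte), so it starts at byte offset 1 and occupies 8 bytes.
Bytes at offsets 1..8: B0 4F C4 74 91 F5 4F F1.
In big-endian order the high byte comes first in memory.
The bytes are already most-significant first: 0xB04FC47491F54FF1.
0xB04FC47491F54FF1 = 12704589078779482097.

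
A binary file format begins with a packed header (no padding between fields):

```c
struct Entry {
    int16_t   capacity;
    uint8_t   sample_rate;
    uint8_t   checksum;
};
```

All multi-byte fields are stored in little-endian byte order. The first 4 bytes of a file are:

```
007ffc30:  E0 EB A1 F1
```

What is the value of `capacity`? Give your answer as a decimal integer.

`capacity` is the first field, at byte offset 0, occupying 2 bytes.
Bytes at offsets 0..1: E0 EB.
Little-endian stores the least-significant byte at the lowest address.
Reassemble most-significant byte first: EB E0 → 0xEBE0.
Top bit is set, so as a signed 16-bit value this is 0xEBE0 − 2^16 = -5152.

-5152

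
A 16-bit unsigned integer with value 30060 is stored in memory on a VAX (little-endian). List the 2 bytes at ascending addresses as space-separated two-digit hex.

6C 75

30060 in hexadecimal, padded to 16 bits, is 0x756C.
Split into bytes (most-significant first): 75 6C.
Little-endian stores the least-significant byte at the lowest address.
So at ascending addresses the bytes are 6C 75.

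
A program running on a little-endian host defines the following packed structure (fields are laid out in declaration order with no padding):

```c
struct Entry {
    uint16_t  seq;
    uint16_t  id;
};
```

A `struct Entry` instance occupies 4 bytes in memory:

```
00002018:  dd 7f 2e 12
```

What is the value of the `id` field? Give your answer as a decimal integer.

4654

`id` follows `seq` (2 bytes), so it starts at byte offset 2 and occupies 2 bytes.
Bytes at offsets 2..3: 2E 12.
Little-endian: lowest address holds the least-significant byte.
Reassemble most-significant byte first: 12 2E → 0x122E.
0x122E = 4654.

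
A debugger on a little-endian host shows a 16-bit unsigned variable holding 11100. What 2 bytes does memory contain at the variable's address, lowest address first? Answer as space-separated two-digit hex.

5C 2B

11100 in hexadecimal, padded to 16 bits, is 0x2B5C.
Split into bytes (most-significant first): 2B 5C.
Little-endian stores the least-significant byte at the lowest address.
So at ascending addresses the bytes are 5C 2B.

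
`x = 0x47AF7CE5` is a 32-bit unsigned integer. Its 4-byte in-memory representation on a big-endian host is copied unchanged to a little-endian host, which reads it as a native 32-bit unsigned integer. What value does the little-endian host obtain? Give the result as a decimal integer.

Stored big-endian, the bytes at ascending addresses are 47 AF 7C E5.
Read back as little-endian, the first byte is least significant, giving 0xE57CAF47.
0xE57CAF47 = 3850153799.

3850153799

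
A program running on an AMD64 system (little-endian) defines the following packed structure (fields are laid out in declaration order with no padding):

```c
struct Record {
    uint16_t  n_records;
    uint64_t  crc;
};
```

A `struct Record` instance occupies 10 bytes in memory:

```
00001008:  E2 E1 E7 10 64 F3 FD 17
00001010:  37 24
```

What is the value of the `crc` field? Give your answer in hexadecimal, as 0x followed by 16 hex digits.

`crc` follows `n_records` (2 bytes), so it starts at byte offset 2 and occupies 8 bytes.
Bytes at offsets 2..9: E7 10 64 F3 FD 17 37 24.
In little-endian order the low byte comes first in memory.
Reassemble most-significant byte first: 24 37 17 FD F3 64 10 E7 → 0x243717FDF36410E7.

0x243717FDF36410E7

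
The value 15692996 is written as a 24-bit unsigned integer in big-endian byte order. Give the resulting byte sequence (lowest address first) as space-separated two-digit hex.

15692996 in hexadecimal, padded to 24 bits, is 0xEF74C4.
Split into bytes (most-significant first): EF 74 C4.
Big-endian stores the most-significant byte at the lowest address.
So the memory order matches the most-significant-first order: EF 74 C4.

EF 74 C4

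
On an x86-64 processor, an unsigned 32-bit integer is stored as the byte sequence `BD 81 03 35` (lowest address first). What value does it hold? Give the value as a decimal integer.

889422269

Little-endian: lowest address holds the least-significant byte.
Reassemble most-significant byte first: 35 03 81 BD → 0x350381BD.
0x350381BD = 889422269.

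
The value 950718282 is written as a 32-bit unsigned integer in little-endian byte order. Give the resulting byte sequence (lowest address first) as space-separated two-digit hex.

4A CF AA 38

950718282 in hexadecimal, padded to 32 bits, is 0x38AACF4A.
Split into bytes (most-significant first): 38 AA CF 4A.
In little-endian order the low byte comes first in memory.
So at ascending addresses the bytes are 4A CF AA 38.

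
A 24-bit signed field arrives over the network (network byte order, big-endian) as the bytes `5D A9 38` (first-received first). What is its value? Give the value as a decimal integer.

In big-endian order the high byte comes first in memory.
The bytes are already most-significant first: 0x5DA938.
0x5DA938 = 6138168.

6138168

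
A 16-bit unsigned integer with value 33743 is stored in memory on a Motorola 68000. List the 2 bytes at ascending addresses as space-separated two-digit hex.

83 CF

33743 in hexadecimal, padded to 16 bits, is 0x83CF.
Split into bytes (most-significant first): 83 CF.
Big-endian stores the most-significant byte at the lowest address.
So the memory order matches the most-significant-first order: 83 CF.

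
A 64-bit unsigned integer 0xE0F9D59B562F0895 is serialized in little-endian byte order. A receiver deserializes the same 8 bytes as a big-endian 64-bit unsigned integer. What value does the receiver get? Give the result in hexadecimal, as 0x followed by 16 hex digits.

Stored little-endian, the bytes at ascending addresses are 95 08 2F 56 9B D5 F9 E0.
Read back as big-endian, the last byte is least significant, giving 0x95082F569BD5F9E0.

0x95082F569BD5F9E0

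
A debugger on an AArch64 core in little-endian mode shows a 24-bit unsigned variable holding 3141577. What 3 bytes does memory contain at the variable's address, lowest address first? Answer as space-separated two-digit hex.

3141577 in hexadecimal, padded to 24 bits, is 0x2FEFC9.
Split into bytes (most-significant first): 2F EF C9.
In little-endian order the low byte comes first in memory.
So at ascending addresses the bytes are C9 EF 2F.

C9 EF 2F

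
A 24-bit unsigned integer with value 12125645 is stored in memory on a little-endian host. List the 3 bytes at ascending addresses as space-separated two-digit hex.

12125645 in hexadecimal, padded to 24 bits, is 0xB905CD.
Split into bytes (most-significant first): B9 05 CD.
In little-endian order the low byte comes first in memory.
So at ascending addresses the bytes are CD 05 B9.

CD 05 B9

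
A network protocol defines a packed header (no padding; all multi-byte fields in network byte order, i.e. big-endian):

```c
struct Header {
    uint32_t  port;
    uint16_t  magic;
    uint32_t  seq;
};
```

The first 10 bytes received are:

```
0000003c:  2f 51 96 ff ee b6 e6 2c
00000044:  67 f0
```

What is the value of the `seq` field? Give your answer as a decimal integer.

3861669872

`seq` follows `port` (4 B), `magic` (2 B), so it starts at offset 4 + 2 = 6 and occupies 4 bytes.
Bytes at offsets 6..9: E6 2C 67 F0.
Big-endian stores the most-significant byte at the lowest address.
The bytes are already most-significant first: 0xE62C67F0.
0xE62C67F0 = 3861669872.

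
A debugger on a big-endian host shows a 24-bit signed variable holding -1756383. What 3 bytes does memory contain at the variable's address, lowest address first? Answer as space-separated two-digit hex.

E5 33 21

Two's complement of -1756383 in 24 bits: 1756383 = 0x1ACCDF; invert → 0xE53320; add 1 → 0xE53321.
Split into bytes (most-significant first): E5 33 21.
Big-endian stores the most-significant byte at the lowest address.
So the memory order matches the most-significant-first order: E5 33 21.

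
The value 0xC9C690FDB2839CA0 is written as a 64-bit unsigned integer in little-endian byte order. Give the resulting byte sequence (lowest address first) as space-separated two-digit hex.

Split into bytes (most-significant first): C9 C6 90 FD B2 83 9C A0.
In little-endian order the low byte comes first in memory.
So at ascending addresses the bytes are A0 9C 83 B2 FD 90 C6 C9.

A0 9C 83 B2 FD 90 C6 C9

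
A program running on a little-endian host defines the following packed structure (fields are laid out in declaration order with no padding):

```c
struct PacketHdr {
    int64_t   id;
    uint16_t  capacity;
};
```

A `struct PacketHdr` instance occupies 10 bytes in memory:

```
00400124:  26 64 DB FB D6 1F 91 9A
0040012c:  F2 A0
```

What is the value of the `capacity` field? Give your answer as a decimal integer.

`capacity` follows `id` (8 bytes), so it starts at byte offset 8 and occupies 2 bytes.
Bytes at offsets 8..9: F2 A0.
Little-endian: lowest address holds the least-significant byte.
Reassemble most-significant byte first: A0 F2 → 0xA0F2.
0xA0F2 = 41202.

41202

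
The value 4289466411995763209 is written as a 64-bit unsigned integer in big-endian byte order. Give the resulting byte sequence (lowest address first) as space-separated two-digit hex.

3B 87 3E F9 A2 FA 12 09

4289466411995763209 in hexadecimal, padded to 64 bits, is 0x3B873EF9A2FA1209.
Split into bytes (most-significant first): 3B 87 3E F9 A2 FA 12 09.
In big-endian order the high byte comes first in memory.
So the memory order matches the most-significant-first order: 3B 87 3E F9 A2 FA 12 09.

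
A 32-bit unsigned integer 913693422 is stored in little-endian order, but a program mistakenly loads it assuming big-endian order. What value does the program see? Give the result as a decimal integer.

913693422 in 32-bit hexadecimal is 0x3675DAEE.
Stored little-endian, the bytes at ascending addresses are EE DA 75 36.
Read back as big-endian, the last byte is least significant, giving 0xEEDA7536.
0xEEDA7536 = 4007294262.

4007294262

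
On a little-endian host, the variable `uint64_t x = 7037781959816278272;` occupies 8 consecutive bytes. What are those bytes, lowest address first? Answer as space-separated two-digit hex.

7037781959816278272 in hexadecimal, padded to 64 bits, is 0x61AB396799807100.
Split into bytes (most-significant first): 61 AB 39 67 99 80 71 00.
In little-endian order the low byte comes first in memory.
So at ascending addresses the bytes are 00 71 80 99 67 39 AB 61.

00 71 80 99 67 39 AB 61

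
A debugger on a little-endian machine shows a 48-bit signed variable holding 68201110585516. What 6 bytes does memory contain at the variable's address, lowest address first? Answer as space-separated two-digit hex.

68201110585516 in hexadecimal, padded to 48 bits, is 0x3E074EF840AC.
Split into bytes (most-significant first): 3E 07 4E F8 40 AC.
Little-endian stores the least-significant byte at the lowest address.
So at ascending addresses the bytes are AC 40 F8 4E 07 3E.

AC 40 F8 4E 07 3E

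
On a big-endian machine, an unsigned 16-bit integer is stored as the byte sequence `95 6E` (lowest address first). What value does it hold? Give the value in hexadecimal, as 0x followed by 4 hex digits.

0x956E

In big-endian order the high byte comes first in memory.
The bytes are already most-significant first: 0x956E.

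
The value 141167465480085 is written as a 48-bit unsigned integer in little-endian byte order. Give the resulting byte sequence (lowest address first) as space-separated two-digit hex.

141167465480085 in hexadecimal, padded to 48 bits, is 0x80641CA23F95.
Split into bytes (most-significant first): 80 64 1C A2 3F 95.
In little-endian order the low byte comes first in memory.
So at ascending addresses the bytes are 95 3F A2 1C 64 80.

95 3F A2 1C 64 80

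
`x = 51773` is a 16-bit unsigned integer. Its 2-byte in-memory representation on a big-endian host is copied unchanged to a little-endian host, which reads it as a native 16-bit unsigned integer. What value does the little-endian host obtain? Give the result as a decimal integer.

15818

51773 in 16-bit hexadecimal is 0xCA3D.
Stored big-endian, the bytes at ascending addresses are CA 3D.
Read back as little-endian, the first byte is least significant, giving 0x3DCA.
0x3DCA = 15818.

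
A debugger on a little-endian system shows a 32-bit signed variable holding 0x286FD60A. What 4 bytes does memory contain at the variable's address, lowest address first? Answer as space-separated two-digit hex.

0A D6 6F 28

Split into bytes (most-significant first): 28 6F D6 0A.
Little-endian stores the least-significant byte at the lowest address.
So at ascending addresses the bytes are 0A D6 6F 28.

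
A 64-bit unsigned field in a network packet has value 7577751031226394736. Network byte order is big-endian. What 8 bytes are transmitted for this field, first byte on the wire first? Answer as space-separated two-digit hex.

7577751031226394736 in hexadecimal, padded to 64 bits, is 0x6929946A0C996870.
Split into bytes (most-significant first): 69 29 94 6A 0C 99 68 70.
Big-endian stores the most-significant byte at the lowest address.
So the memory order matches the most-significant-first order: 69 29 94 6A 0C 99 68 70.

69 29 94 6A 0C 99 68 70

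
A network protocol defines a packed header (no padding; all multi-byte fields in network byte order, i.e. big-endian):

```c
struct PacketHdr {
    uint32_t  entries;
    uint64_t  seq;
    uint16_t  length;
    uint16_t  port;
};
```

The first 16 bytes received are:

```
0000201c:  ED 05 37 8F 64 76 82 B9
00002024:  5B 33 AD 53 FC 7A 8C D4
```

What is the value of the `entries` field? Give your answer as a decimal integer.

3976542095

`entries` is the first field, at byte offset 0, occupying 4 bytes.
Bytes at offsets 0..3: ED 05 37 8F.
Big-endian stores the most-significant byte at the lowest address.
The bytes are already most-significant first: 0xED05378F.
0xED05378F = 3976542095.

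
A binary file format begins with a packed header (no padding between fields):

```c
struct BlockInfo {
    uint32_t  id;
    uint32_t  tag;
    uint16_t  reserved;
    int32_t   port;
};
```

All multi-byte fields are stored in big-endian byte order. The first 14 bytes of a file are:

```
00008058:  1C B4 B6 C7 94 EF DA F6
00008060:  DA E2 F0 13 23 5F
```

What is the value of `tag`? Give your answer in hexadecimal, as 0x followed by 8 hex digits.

`tag` follows `id` (4 bytes), so it starts at byte offset 4 and occupies 4 bytes.
Bytes at offsets 4..7: 94 EF DA F6.
Big-endian: lowest address holds the most-significant byte.
The bytes are already most-significant first: 0x94EFDAF6.

0x94EFDAF6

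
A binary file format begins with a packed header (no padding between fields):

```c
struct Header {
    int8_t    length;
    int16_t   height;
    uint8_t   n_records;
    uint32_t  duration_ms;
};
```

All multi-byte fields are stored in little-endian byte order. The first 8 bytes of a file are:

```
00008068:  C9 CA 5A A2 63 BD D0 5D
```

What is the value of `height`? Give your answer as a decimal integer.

23242

`height` follows `length` (1 byte), so it starts at byte offset 1 and occupies 2 bytes.
Bytes at offsets 1..2: CA 5A.
In little-endian order the low byte comes first in memory.
Reassemble most-significant byte first: 5A CA → 0x5ACA.
0x5ACA = 23242.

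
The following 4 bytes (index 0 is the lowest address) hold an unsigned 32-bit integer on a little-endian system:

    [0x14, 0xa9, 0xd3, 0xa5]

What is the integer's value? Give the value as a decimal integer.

2782112020

Little-endian stores the least-significant byte at the lowest address.
Reassemble most-significant byte first: A5 D3 A9 14 → 0xA5D3A914.
0xA5D3A914 = 2782112020.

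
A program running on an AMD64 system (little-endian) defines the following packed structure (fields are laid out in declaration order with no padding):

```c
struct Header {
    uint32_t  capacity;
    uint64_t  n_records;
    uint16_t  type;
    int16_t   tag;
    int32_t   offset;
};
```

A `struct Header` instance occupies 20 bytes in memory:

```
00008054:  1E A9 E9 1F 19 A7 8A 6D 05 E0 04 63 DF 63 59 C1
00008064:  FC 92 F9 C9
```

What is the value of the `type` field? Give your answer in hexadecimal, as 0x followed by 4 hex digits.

`type` follows `capacity` (4 B), `n_records` (8 B), so it starts at offset 4 + 8 = 12 and occupies 2 bytes.
Bytes at offsets 12..13: DF 63.
Little-endian stores the least-significant byte at the lowest address.
Reassemble most-significant byte first: 63 DF → 0x63DF.

0x63DF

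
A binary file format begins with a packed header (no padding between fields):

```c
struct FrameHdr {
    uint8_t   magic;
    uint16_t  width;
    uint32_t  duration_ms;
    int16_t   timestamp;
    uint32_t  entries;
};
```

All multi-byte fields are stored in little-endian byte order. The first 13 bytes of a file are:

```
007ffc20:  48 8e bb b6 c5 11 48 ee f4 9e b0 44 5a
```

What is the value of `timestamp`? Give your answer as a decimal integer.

-2834

`timestamp` follows `magic` (1 B), `width` (2 B), `duration_ms` (4 B), so it starts at offset 1 + 2 + 4 = 7 and occupies 2 bytes.
Bytes at offsets 7..8: EE F4.
In little-endian order the low byte comes first in memory.
Reassemble most-significant byte first: F4 EE → 0xF4EE.
Top bit is set, so as a signed 16-bit value this is 0xF4EE − 2^16 = -2834.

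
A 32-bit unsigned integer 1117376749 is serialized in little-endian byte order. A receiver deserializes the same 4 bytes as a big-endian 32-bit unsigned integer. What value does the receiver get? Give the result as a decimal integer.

3989870914

1117376749 in 32-bit hexadecimal is 0x4299D0ED.
Stored little-endian, the bytes at ascending addresses are ED D0 99 42.
Read back as big-endian, the last byte is least significant, giving 0xEDD09942.
0xEDD09942 = 3989870914.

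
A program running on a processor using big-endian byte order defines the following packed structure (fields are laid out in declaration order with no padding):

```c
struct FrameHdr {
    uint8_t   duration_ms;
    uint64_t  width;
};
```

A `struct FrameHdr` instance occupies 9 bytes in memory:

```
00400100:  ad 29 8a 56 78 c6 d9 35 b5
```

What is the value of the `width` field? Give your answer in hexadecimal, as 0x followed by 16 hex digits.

`width` follows `duration_ms` (1 byte), so it starts at byte offset 1 and occupies 8 bytes.
Bytes at offsets 1..8: 29 8A 56 78 C6 D9 35 B5.
In big-endian order the high byte comes first in memory.
The bytes are already most-significant first: 0x298A5678C6D935B5.

0x298A5678C6D935B5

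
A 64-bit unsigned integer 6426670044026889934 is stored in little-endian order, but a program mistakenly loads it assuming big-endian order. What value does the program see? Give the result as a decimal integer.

14908847597880750169

6426670044026889934 in 64-bit hexadecimal is 0x59301E5AE6DDE6CE.
Stored little-endian, the bytes at ascending addresses are CE E6 DD E6 5A 1E 30 59.
Read back as big-endian, the last byte is least significant, giving 0xCEE6DDE65A1E3059.
0xCEE6DDE65A1E3059 = 14908847597880750169.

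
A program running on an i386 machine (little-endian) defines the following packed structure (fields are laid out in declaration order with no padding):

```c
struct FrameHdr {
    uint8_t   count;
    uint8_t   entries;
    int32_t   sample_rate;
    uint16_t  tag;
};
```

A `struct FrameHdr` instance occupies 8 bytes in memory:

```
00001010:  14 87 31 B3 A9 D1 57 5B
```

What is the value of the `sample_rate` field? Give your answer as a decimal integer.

`sample_rate` follows `count` (1 B), `entries` (1 B), so it starts at offset 1 + 1 = 2 and occupies 4 bytes.
Bytes at offsets 2..5: 31 B3 A9 D1.
In little-endian order the low byte comes first in memory.
Reassemble most-significant byte first: D1 A9 B3 31 → 0xD1A9B331.
Top bit is set, so as a signed 32-bit value this is 0xD1A9B331 − 2^32 = -777407695.

-777407695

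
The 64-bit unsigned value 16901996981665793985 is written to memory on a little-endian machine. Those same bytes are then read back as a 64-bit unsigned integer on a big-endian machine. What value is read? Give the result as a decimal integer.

13909343563561603050

16901996981665793985 in 64-bit hexadecimal is 0xEA8FF4B446EA07C1.
Stored little-endian, the bytes at ascending addresses are C1 07 EA 46 B4 F4 8F EA.
Read back as big-endian, the last byte is least significant, giving 0xC107EA46B4F48FEA.
0xC107EA46B4F48FEA = 13909343563561603050.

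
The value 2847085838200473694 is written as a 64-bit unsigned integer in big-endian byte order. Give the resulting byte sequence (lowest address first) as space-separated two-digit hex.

2847085838200473694 in hexadecimal, padded to 64 bits, is 0x2782E17C3EFC085E.
Split into bytes (most-significant first): 27 82 E1 7C 3E FC 08 5E.
Big-endian: lowest address holds the most-significant byte.
So the memory order matches the most-significant-first order: 27 82 E1 7C 3E FC 08 5E.

27 82 E1 7C 3E FC 08 5E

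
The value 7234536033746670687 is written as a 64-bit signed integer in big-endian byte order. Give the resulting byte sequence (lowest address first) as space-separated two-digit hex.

7234536033746670687 in hexadecimal, padded to 64 bits, is 0x64663C31463BD45F.
Split into bytes (most-significant first): 64 66 3C 31 46 3B D4 5F.
Big-endian stores the most-significant byte at the lowest address.
So the memory order matches the most-significant-first order: 64 66 3C 31 46 3B D4 5F.

64 66 3C 31 46 3B D4 5F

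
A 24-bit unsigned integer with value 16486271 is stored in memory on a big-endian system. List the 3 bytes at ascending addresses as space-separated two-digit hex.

FB 8F 7F

16486271 in hexadecimal, padded to 24 bits, is 0xFB8F7F.
Split into bytes (most-significant first): FB 8F 7F.
In big-endian order the high byte comes first in memory.
So the memory order matches the most-significant-first order: FB 8F 7F.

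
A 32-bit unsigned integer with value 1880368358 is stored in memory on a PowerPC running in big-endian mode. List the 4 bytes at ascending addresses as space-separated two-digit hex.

1880368358 in hexadecimal, padded to 32 bits, is 0x701424E6.
Split into bytes (most-significant first): 70 14 24 E6.
Big-endian stores the most-significant byte at the lowest address.
So the memory order matches the most-significant-first order: 70 14 24 E6.

70 14 24 E6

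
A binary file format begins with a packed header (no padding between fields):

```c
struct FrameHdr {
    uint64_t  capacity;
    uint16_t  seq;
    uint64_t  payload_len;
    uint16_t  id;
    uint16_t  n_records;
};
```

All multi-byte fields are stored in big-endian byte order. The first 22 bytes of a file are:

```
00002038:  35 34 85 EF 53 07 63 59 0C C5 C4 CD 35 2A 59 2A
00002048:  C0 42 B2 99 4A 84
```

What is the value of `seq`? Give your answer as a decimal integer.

`seq` follows `capacity` (8 bytes), so it starts at byte offset 8 and occupies 2 bytes.
Bytes at offsets 8..9: 0C C5.
Big-endian stores the most-significant byte at the lowest address.
The bytes are already most-significant first: 0x0CC5.
0x0CC5 = 3269.

3269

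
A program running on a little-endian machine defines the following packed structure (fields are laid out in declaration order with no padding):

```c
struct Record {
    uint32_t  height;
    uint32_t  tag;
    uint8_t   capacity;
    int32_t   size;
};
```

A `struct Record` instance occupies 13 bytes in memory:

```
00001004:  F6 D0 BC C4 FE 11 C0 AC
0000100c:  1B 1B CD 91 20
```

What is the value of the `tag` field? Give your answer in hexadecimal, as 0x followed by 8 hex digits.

0xACC011FE

`tag` follows `height` (4 bytes), so it starts at byte offset 4 and occupies 4 bytes.
Bytes at offsets 4..7: FE 11 C0 AC.
In little-endian order the low byte comes first in memory.
Reassemble most-significant byte first: AC C0 11 FE → 0xACC011FE.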